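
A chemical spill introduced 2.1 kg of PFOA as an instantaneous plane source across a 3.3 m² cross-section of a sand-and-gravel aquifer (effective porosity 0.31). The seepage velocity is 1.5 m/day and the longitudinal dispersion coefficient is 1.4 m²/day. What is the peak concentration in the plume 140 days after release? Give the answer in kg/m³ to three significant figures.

The peak of an instantaneous 1D plume sits at x = vt; there the Gaussian factor is 1 and C_max = M/(n_e·A·√(4πDt)), where n_e·A is the pore area the mass is dissolved in.
√(4πDt) = √(4π × 1.4 × 140) = 49.63 m, so C_max = 2.1/(0.31 × 3.3 × 49.63) = 0.0414 kg/m³.

0.0414 kg/m³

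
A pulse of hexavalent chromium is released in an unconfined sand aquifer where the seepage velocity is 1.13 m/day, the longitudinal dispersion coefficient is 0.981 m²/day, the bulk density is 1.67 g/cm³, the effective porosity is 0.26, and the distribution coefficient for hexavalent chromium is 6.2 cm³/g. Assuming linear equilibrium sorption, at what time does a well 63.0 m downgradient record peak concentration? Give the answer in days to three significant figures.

Retardation factor R = 1 + ρ_b·K_d/n = 1 + 1.67 × 6.2/0.26 = 40.82.
Sorption retards both mechanisms: v_R = v/R = 0.02768 m/day, D_R = D/R = 0.02403 m²/day.
Peak time from v_R²t² + 2D_R t − x² = 0: t = (√(D_R² + v_R²x²) − D_R)/v_R².
√(D_R² + v_R²x²) = √(0.02403² + 0.02768² × 63.0²) = 1.744; v_R² = 0.0007662.
t = (1.744 − 0.02403)/0.0007662 = 2240 days.

2240 days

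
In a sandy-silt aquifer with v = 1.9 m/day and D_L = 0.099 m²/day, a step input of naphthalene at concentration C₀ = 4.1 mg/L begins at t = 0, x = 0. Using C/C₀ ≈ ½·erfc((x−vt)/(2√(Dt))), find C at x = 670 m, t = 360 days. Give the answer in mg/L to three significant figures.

For a continuous step input, C/C₀ ≈ ½·erfc((x−vt)/(2√(Dt))).
vt = 1.9 × 360 = 684 m and 2√(Dt) = 2√(0.099 × 360) = 11.94 m.
Argument (x−vt)/(2√(Dt)) = (670 − 684)/11.94 = -1.173; ½·erfc(-1.173) = 0.9514.
C = 4.1 × 0.9514 = 3.90 mg/L.

3.90 mg/L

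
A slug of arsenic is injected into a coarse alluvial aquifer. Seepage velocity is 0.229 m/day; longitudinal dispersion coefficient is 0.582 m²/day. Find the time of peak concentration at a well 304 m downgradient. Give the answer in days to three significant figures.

For the 1D instantaneous-source solution, setting ∂C/∂t = 0 at fixed x gives v²t² + 2Dt − x² = 0, so t = (√(D² + v²x²) − D)/v².
√(D² + v²x²) = √(0.582² + 0.229² × 304²) = 69.62; v² = 0.052441.
t = (69.62 − 0.582)/0.052441 = 1320 days (vs. the pure-advection estimate x/v = 1330 d).

1320 days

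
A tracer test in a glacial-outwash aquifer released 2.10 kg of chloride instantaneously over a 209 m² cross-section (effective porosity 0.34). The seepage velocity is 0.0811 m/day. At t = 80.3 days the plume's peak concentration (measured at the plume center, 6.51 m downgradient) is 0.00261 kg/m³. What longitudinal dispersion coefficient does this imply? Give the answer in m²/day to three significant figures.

0.127 m²/day

At the plume center C_max = M/(n_e·A·√(4πDt)), so D = M²/(4πt·(n_e·A·C_max)²).
n_e·A·C_max = 0.34 × 209 × 0.00261 = 0.1855 kg/m.
D = 2.10²/(4π × 80.3 × 0.1855²) = 0.127 m²/day.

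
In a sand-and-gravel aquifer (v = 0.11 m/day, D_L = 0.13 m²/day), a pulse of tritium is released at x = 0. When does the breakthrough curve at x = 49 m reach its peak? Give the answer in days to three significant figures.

For the 1D instantaneous-source solution, setting ∂C/∂t = 0 at fixed x gives v²t² + 2Dt − x² = 0, so t = (√(D² + v²x²) − D)/v².
√(D² + v²x²) = √(0.13² + 0.11² × 49²) = 5.392; v² = 0.0121.
t = (5.392 − 0.13)/0.0121 = 435 days (vs. the pure-advection estimate x/v = 445 d).

435 days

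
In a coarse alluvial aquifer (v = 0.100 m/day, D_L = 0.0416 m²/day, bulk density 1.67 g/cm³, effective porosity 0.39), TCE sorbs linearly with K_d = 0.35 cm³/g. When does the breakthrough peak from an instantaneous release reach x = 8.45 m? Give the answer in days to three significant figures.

Retardation factor R = 1 + ρ_b·K_d/n = 1 + 1.67 × 0.35/0.39 = 2.499.
Sorption retards both mechanisms: v_R = v/R = 0.04002 m/day, D_R = D/R = 0.01665 m²/day.
Peak time from v_R²t² + 2D_R t − x² = 0: t = (√(D_R² + v_R²x²) − D_R)/v_R².
√(D_R² + v_R²x²) = √(0.01665² + 0.04002² × 8.45²) = 0.3386; v_R² = 0.001602.
t = (0.3386 − 0.01665)/0.001602 = 201 days.

201 days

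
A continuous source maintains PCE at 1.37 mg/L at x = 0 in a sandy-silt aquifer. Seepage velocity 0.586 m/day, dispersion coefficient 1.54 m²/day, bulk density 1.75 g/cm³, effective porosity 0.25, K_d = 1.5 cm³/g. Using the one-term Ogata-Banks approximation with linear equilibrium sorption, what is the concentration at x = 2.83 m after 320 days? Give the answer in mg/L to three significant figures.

1.27 mg/L

Retardation factor R = 1 + ρ_b·K_d/n = 1 + 1.75 × 1.5/0.25 = 11.50.
Sorption retards both mechanisms: v_R = v/R = 0.05096 m/day, D_R = D/R = 0.1339 m²/day.
v_R·t = 0.05096 × 320 = 16.3072 m; 2√(D_R t) = 13.09 m; argument = (2.83 − 16.3072)/13.09 = -1.030.
C = C₀ × ½·erfc(-1.030) = 1.37 × 0.9274 = 1.27 mg/L.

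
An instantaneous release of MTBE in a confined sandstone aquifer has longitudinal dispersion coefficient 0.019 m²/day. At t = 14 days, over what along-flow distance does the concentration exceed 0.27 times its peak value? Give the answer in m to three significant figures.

The plume is Gaussian with σ = √(2Dt) = √(2 × 0.019 × 14) = 0.7294 m.
C/C_peak = exp(−Δx²/(2σ²)) = 0.27 ⇒ Δx = σ·√(−2 ln 0.27) = 0.7294 × 1.618 = 1.180 m.
Width = 2Δx = 2.36 m.

2.36 m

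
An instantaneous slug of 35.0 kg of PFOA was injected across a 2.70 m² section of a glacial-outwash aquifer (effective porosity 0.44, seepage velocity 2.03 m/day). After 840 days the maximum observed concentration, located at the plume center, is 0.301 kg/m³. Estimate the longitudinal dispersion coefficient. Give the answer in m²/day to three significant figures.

0.908 m²/day

At the plume center C_max = M/(n_e·A·√(4πDt)), so D = M²/(4πt·(n_e·A·C_max)²).
n_e·A·C_max = 0.44 × 2.70 × 0.301 = 0.3576 kg/m.
D = 35.0²/(4π × 840 × 0.3576²) = 0.908 m²/day.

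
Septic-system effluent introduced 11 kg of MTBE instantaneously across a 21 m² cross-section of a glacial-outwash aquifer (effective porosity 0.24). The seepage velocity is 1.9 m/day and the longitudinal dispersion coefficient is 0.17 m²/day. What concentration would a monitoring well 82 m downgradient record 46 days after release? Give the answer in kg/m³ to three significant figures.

0.0867 kg/m³

For an instantaneous plane source, C(x,t) = M/(n_e·A·√(4πDt)) · exp(−(x−vt)²/(4Dt)), with n_e·A the pore (flow) area.
Plume center vt = 1.9 × 46 = 87.4 m, so the well at 82 m is 5.4 m upgradient of the peak.
√(4πDt) = 9.913 m, giving peak height M/(n_e·A·√(4πDt)) = 11/(0.24 × 21 × 9.913) = 0.2202 kg/m³.
(x−vt)²/(4Dt) = (-5.4)²/(4 × 0.17 × 46) = 0.9322; exp(−0.9322) = 0.3937.
C = 0.2202 × 0.3937 = 0.0867 kg/m³.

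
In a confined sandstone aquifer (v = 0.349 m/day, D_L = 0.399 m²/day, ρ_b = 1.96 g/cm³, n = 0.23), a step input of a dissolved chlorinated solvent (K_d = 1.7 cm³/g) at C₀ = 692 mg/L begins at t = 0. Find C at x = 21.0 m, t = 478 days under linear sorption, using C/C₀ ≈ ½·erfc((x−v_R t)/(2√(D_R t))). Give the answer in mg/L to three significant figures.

13.6 mg/L

Retardation factor R = 1 + ρ_b·K_d/n = 1 + 1.96 × 1.7/0.23 = 15.49.
Sorption retards both mechanisms: v_R = v/R = 0.02253 m/day, D_R = D/R = 0.02576 m²/day.
v_R·t = 0.02253 × 478 = 10.76934 m; 2√(D_R t) = 7.018 m; argument = (21.0 − 10.76934)/7.018 = 1.458.
C = C₀ × ½·erfc(1.458) = 692 × 0.01961 = 13.6 mg/L.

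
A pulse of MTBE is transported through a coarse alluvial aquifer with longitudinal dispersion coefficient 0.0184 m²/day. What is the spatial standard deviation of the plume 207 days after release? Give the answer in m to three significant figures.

Dispersive spreading gives a Gaussian with σ² = 2Dt; advection only shifts the center.
σ = √(2 × 0.0184 × 207) = 2.76 m.

2.76 m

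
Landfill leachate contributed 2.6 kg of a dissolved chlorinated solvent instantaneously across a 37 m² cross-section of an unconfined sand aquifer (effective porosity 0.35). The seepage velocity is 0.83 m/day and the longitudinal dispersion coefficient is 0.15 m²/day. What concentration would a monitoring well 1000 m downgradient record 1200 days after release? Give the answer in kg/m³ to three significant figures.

0.00413 kg/m³

For an instantaneous plane source, C(x,t) = M/(n_e·A·√(4πDt)) · exp(−(x−vt)²/(4Dt)), with n_e·A the pore (flow) area.
Plume center vt = 0.83 × 1200 = 996 m, so the well at 1000 m is 4 m downgradient of the peak.
√(4πDt) = 47.56 m, giving peak height M/(n_e·A·√(4πDt)) = 2.6/(0.35 × 37 × 47.56) = 0.004221 kg/m³.
(x−vt)²/(4Dt) = (4)²/(4 × 0.15 × 1200) = 0.02222; exp(−0.02222) = 0.9780.
C = 0.004221 × 0.9780 = 0.00413 kg/m³.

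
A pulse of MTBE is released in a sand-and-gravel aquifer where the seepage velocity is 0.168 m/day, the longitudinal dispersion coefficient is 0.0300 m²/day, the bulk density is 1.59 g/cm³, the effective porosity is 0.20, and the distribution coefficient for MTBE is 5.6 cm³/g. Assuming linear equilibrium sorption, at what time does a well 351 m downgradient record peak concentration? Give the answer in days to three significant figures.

Retardation factor R = 1 + ρ_b·K_d/n = 1 + 1.59 × 5.6/0.20 = 45.52.
Sorption retards both mechanisms: v_R = v/R = 0.003691 m/day, D_R = D/R = 0.0006591 m²/day.
Peak time from v_R²t² + 2D_R t − x² = 0: t = (√(D_R² + v_R²x²) − D_R)/v_R².
√(D_R² + v_R²x²) = √(0.0006591² + 0.003691² × 351²) = 1.296; v_R² = 1.362e-05.
t = (1.296 − 0.0006591)/1.362e-05 = 95100 days.

95100 days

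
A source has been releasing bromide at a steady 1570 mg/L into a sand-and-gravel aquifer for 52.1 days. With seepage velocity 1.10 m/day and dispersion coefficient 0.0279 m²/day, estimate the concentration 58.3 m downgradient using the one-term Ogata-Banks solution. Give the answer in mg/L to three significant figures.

441 mg/L

For a continuous step input, C/C₀ ≈ ½·erfc((x−vt)/(2√(Dt))).
vt = 1.10 × 52.1 = 57.31 m and 2√(Dt) = 2√(0.0279 × 52.1) = 2.411 m.
Argument (x−vt)/(2√(Dt)) = (58.3 − 57.31)/2.411 = 0.4106; ½·erfc(0.4106) = 0.2807.
C = 1570 × 0.2807 = 441 mg/L.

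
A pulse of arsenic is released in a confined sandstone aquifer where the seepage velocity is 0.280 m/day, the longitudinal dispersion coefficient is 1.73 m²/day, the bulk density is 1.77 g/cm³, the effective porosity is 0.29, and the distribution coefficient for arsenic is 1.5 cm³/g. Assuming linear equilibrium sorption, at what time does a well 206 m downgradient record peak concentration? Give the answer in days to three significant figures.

Retardation factor R = 1 + ρ_b·K_d/n = 1 + 1.77 × 1.5/0.29 = 10.16.
Sorption retards both mechanisms: v_R = v/R = 0.02756 m/day, D_R = D/R = 0.1703 m²/day.
Peak time from v_R²t² + 2D_R t − x² = 0: t = (√(D_R² + v_R²x²) − D_R)/v_R².
√(D_R² + v_R²x²) = √(0.1703² + 0.02756² × 206²) = 5.680; v_R² = 0.0007596.
t = (5.680 − 0.1703)/0.0007596 = 7250 days.

7250 days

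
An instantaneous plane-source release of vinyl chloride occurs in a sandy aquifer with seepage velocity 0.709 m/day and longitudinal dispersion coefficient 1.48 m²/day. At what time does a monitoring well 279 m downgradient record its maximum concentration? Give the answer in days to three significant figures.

For the 1D instantaneous-source solution, setting ∂C/∂t = 0 at fixed x gives v²t² + 2Dt − x² = 0, so t = (√(D² + v²x²) − D)/v².
√(D² + v²x²) = √(1.48² + 0.709² × 279²) = 197.8; v² = 0.502681.
t = (197.8 − 1.48)/0.502681 = 391 days (vs. the pure-advection estimate x/v = 394 d).

391 days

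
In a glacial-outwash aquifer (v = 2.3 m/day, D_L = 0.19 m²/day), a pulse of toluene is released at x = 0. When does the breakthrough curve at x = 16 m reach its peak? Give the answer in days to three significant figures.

6.92 days

For the 1D instantaneous-source solution, setting ∂C/∂t = 0 at fixed x gives v²t² + 2Dt − x² = 0, so t = (√(D² + v²x²) − D)/v².
√(D² + v²x²) = √(0.19² + 2.3² × 16²) = 36.80; v² = 5.29.
t = (36.80 − 0.19)/5.29 = 6.92 days (vs. the pure-advection estimate x/v = 6.96 d).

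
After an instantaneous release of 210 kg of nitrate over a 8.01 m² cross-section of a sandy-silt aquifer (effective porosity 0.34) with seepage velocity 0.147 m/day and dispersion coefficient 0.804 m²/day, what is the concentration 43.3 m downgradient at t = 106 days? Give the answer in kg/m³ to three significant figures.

For an instantaneous plane source, C(x,t) = M/(n_e·A·√(4πDt)) · exp(−(x−vt)²/(4Dt)), with n_e·A the pore (flow) area.
Plume center vt = 0.147 × 106 = 15.582 m, so the well at 43.3 m is 27.718 m downgradient of the peak.
√(4πDt) = 32.73 m, giving peak height M/(n_e·A·√(4πDt)) = 210/(0.34 × 8.01 × 32.73) = 2.356 kg/m³.
(x−vt)²/(4Dt) = (27.718)²/(4 × 0.804 × 106) = 2.254; exp(−2.254) = 0.1050.
C = 2.356 × 0.1050 = 0.247 kg/m³.

0.247 kg/m³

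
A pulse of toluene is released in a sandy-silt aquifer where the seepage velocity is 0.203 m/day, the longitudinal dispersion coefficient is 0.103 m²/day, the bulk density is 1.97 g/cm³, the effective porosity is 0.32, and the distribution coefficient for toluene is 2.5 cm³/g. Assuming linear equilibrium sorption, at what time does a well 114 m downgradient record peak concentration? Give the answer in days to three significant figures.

Retardation factor R = 1 + ρ_b·K_d/n = 1 + 1.97 × 2.5/0.32 = 16.39.
Sorption retards both mechanisms: v_R = v/R = 0.01239 m/day, D_R = D/R = 0.006284 m²/day.
Peak time from v_R²t² + 2D_R t − x² = 0: t = (√(D_R² + v_R²x²) − D_R)/v_R².
√(D_R² + v_R²x²) = √(0.006284² + 0.01239² × 114²) = 1.412; v_R² = 0.0001535.
t = (1.412 − 0.006284)/0.0001535 = 9160 days.

9160 days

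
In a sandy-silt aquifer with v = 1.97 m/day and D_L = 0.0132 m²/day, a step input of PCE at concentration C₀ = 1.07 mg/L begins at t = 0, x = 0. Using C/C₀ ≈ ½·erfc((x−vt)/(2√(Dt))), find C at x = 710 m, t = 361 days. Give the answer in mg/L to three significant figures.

0.693 mg/L

For a continuous step input, C/C₀ ≈ ½·erfc((x−vt)/(2√(Dt))).
vt = 1.97 × 361 = 711.17 m and 2√(Dt) = 2√(0.0132 × 361) = 4.366 m.
Argument (x−vt)/(2√(Dt)) = (710 − 711.17)/4.366 = -0.2680; ½·erfc(-0.2680) = 0.6477.
C = 1.07 × 0.6477 = 0.693 mg/L.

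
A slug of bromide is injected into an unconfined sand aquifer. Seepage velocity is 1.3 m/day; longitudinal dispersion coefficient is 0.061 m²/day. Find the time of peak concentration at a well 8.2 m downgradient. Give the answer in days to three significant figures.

For the 1D instantaneous-source solution, setting ∂C/∂t = 0 at fixed x gives v²t² + 2Dt − x² = 0, so t = (√(D² + v²x²) − D)/v².
√(D² + v²x²) = √(0.061² + 1.3² × 8.2²) = 10.66; v² = 1.69.
t = (10.66 − 0.061)/1.69 = 6.27 days (vs. the pure-advection estimate x/v = 6.31 d).

6.27 days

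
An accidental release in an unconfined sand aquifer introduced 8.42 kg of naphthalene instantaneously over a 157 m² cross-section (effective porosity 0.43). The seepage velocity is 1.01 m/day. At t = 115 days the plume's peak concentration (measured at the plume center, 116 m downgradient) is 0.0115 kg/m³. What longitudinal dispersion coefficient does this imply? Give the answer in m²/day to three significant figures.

At the plume center C_max = M/(n_e·A·√(4πDt)), so D = M²/(4πt·(n_e·A·C_max)²).
n_e·A·C_max = 0.43 × 157 × 0.0115 = 0.7764 kg/m.
D = 8.42²/(4π × 115 × 0.7764²) = 0.0814 m²/day.

0.0814 m²/day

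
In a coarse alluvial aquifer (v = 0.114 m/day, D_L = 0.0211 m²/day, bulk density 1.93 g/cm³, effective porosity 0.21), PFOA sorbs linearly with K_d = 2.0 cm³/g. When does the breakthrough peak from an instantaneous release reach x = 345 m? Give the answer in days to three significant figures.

Retardation factor R = 1 + ρ_b·K_d/n = 1 + 1.93 × 2.0/0.21 = 19.38.
Sorption retards both mechanisms: v_R = v/R = 0.005882 m/day, D_R = D/R = 0.001089 m²/day.
Peak time from v_R²t² + 2D_R t − x² = 0: t = (√(D_R² + v_R²x²) − D_R)/v_R².
√(D_R² + v_R²x²) = √(0.001089² + 0.005882² × 345²) = 2.029; v_R² = 3.460e-05.
t = (2.029 − 0.001089)/3.460e-05 = 58600 days.

58600 days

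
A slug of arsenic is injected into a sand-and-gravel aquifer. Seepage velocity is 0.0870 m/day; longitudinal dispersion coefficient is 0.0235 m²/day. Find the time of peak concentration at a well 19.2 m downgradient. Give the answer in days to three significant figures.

For the 1D instantaneous-source solution, setting ∂C/∂t = 0 at fixed x gives v²t² + 2Dt − x² = 0, so t = (√(D² + v²x²) − D)/v².
√(D² + v²x²) = √(0.0235² + 0.0870² × 19.2²) = 1.671; v² = 0.007569.
t = (1.671 − 0.0235)/0.007569 = 218 days (vs. the pure-advection estimate x/v = 221 d).

218 days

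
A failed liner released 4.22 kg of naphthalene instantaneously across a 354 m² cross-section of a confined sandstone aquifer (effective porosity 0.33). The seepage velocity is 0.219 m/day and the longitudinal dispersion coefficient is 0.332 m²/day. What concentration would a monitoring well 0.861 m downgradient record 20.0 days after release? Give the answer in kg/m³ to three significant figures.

0.00248 kg/m³

For an instantaneous plane source, C(x,t) = M/(n_e·A·√(4πDt)) · exp(−(x−vt)²/(4Dt)), with n_e·A the pore (flow) area.
Plume center vt = 0.219 × 20.0 = 4.38 m, so the well at 0.861 m is 3.519 m upgradient of the peak.
√(4πDt) = 9.135 m, giving peak height M/(n_e·A·√(4πDt)) = 4.22/(0.33 × 354 × 9.135) = 0.003954 kg/m³.
(x−vt)²/(4Dt) = (-3.519)²/(4 × 0.332 × 20.0) = 0.4662; exp(−0.4662) = 0.6274.
C = 0.003954 × 0.6274 = 0.00248 kg/m³.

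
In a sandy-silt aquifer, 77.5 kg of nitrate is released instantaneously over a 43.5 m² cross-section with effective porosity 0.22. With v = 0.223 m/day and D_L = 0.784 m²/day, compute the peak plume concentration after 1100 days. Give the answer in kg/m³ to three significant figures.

0.0778 kg/m³

The peak of an instantaneous 1D plume sits at x = vt; there the Gaussian factor is 1 and C_max = M/(n_e·A·√(4πDt)), where n_e·A is the pore area the mass is dissolved in.
√(4πDt) = √(4π × 0.784 × 1100) = 104.1 m, so C_max = 77.5/(0.22 × 43.5 × 104.1) = 0.0778 kg/m³.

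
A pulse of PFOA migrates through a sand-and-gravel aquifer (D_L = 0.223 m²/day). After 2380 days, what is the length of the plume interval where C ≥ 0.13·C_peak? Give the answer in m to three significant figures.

The plume is Gaussian with σ = √(2Dt) = √(2 × 0.223 × 2380) = 32.58 m.
C/C_peak = exp(−Δx²/(2σ²)) = 0.13 ⇒ Δx = σ·√(−2 ln 0.13) = 32.58 × 2.020 = 65.81 m.
Width = 2Δx = 132 m.

132 m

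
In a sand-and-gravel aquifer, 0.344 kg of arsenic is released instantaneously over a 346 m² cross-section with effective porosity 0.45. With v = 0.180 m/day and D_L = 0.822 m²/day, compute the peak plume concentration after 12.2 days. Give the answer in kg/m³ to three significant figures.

The peak of an instantaneous 1D plume sits at x = vt; there the Gaussian factor is 1 and C_max = M/(n_e·A·√(4πDt)), where n_e·A is the pore area the mass is dissolved in.
√(4πDt) = √(4π × 0.822 × 12.2) = 11.23 m, so C_max = 0.344/(0.45 × 346 × 11.23) = 0.000197 kg/m³.

0.000197 kg/m³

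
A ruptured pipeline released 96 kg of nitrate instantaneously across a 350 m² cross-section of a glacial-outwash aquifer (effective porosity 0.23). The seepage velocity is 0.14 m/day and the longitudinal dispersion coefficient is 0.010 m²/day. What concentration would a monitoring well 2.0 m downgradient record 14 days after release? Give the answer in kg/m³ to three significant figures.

0.897 kg/m³

For an instantaneous plane source, C(x,t) = M/(n_e·A·√(4πDt)) · exp(−(x−vt)²/(4Dt)), with n_e·A the pore (flow) area.
Plume center vt = 0.14 × 14 = 1.96 m, so the well at 2.0 m is 0.04 m downgradient of the peak.
√(4πDt) = 1.326 m, giving peak height M/(n_e·A·√(4πDt)) = 96/(0.23 × 350 × 1.326) = 0.8994 kg/m³.
(x−vt)²/(4Dt) = (0.04)²/(4 × 0.010 × 14) = 0.002857; exp(−0.002857) = 0.9971.
C = 0.8994 × 0.9971 = 0.897 kg/m³.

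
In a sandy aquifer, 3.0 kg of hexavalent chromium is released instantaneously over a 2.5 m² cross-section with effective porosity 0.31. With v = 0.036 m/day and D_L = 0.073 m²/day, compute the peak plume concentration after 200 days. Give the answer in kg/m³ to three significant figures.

The peak of an instantaneous 1D plume sits at x = vt; there the Gaussian factor is 1 and C_max = M/(n_e·A·√(4πDt)), where n_e·A is the pore area the mass is dissolved in.
√(4πDt) = √(4π × 0.073 × 200) = 13.55 m, so C_max = 3.0/(0.31 × 2.5 × 13.55) = 0.286 kg/m³.

0.286 kg/m³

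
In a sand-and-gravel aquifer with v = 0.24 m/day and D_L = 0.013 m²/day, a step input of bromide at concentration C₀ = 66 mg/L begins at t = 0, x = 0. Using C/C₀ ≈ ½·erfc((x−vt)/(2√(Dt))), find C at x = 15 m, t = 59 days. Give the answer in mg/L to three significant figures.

16.4 mg/L

For a continuous step input, C/C₀ ≈ ½·erfc((x−vt)/(2√(Dt))).
vt = 0.24 × 59 = 14.16 m and 2√(Dt) = 2√(0.013 × 59) = 1.752 m.
Argument (x−vt)/(2√(Dt)) = (15 − 14.16)/1.752 = 0.4795; ½·erfc(0.4795) = 0.2488.
C = 66 × 0.2488 = 16.4 mg/L.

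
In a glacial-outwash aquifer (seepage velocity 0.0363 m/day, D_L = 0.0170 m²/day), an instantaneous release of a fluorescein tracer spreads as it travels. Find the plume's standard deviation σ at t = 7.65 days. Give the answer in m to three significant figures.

0.510 m

Dispersive spreading gives a Gaussian with σ² = 2Dt; advection only shifts the center.
σ = √(2 × 0.0170 × 7.65) = 0.510 m.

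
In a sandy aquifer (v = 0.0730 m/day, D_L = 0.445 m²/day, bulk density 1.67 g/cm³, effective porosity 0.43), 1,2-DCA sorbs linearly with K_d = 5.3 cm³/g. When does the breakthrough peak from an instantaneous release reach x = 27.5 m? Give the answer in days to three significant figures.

6530 days

Retardation factor R = 1 + ρ_b·K_d/n = 1 + 1.67 × 5.3/0.43 = 21.58.
Sorption retards both mechanisms: v_R = v/R = 0.003383 m/day, D_R = D/R = 0.02062 m²/day.
Peak time from v_R²t² + 2D_R t − x² = 0: t = (√(D_R² + v_R²x²) − D_R)/v_R².
√(D_R² + v_R²x²) = √(0.02062² + 0.003383² × 27.5²) = 0.09529; v_R² = 1.144e-05.
t = (0.09529 − 0.02062)/1.144e-05 = 6530 days.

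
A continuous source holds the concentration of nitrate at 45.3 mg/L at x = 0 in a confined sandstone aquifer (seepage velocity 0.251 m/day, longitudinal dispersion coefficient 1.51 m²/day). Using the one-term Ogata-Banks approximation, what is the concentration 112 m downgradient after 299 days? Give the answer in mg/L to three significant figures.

For a continuous step input, C/C₀ ≈ ½·erfc((x−vt)/(2√(Dt))).
vt = 0.251 × 299 = 75.049 m and 2√(Dt) = 2√(1.51 × 299) = 42.50 m.
Argument (x−vt)/(2√(Dt)) = (112 − 75.049)/42.50 = 0.8694; ½·erfc(0.8694) = 0.1094.
C = 45.3 × 0.1094 = 4.96 mg/L.

4.96 mg/L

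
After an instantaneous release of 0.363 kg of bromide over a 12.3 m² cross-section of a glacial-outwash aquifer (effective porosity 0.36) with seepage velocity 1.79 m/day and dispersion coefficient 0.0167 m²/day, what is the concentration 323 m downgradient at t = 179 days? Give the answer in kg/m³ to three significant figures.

0.00763 kg/m³

For an instantaneous plane source, C(x,t) = M/(n_e·A·√(4πDt)) · exp(−(x−vt)²/(4Dt)), with n_e·A the pore (flow) area.
Plume center vt = 1.79 × 179 = 320.41 m, so the well at 323 m is 2.59 m downgradient of the peak.
√(4πDt) = 6.129 m, giving peak height M/(n_e·A·√(4πDt)) = 0.363/(0.36 × 12.3 × 6.129) = 0.01338 kg/m³.
(x−vt)²/(4Dt) = (2.59)²/(4 × 0.0167 × 179) = 0.5610; exp(−0.5610) = 0.5706.
C = 0.01338 × 0.5706 = 0.00763 kg/m³.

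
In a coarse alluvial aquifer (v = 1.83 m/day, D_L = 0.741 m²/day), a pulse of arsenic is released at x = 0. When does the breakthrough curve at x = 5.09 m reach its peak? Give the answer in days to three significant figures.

2.57 days

For the 1D instantaneous-source solution, setting ∂C/∂t = 0 at fixed x gives v²t² + 2Dt − x² = 0, so t = (√(D² + v²x²) − D)/v².
√(D² + v²x²) = √(0.741² + 1.83² × 5.09²) = 9.344; v² = 3.3489.
t = (9.344 − 0.741)/3.3489 = 2.57 days (vs. the pure-advection estimate x/v = 2.78 d).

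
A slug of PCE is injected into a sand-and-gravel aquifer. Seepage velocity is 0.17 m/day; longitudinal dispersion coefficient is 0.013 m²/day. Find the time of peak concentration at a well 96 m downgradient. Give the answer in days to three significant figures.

For the 1D instantaneous-source solution, setting ∂C/∂t = 0 at fixed x gives v²t² + 2Dt − x² = 0, so t = (√(D² + v²x²) − D)/v².
√(D² + v²x²) = √(0.013² + 0.17² × 96²) = 16.32; v² = 0.0289.
t = (16.32 − 0.013)/0.0289 = 564 days (vs. the pure-advection estimate x/v = 565 d).

564 days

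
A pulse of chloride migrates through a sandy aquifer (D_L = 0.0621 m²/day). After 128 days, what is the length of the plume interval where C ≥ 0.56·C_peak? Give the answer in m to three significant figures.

The plume is Gaussian with σ = √(2Dt) = √(2 × 0.0621 × 128) = 3.987 m.
C/C_peak = exp(−Δx²/(2σ²)) = 0.56 ⇒ Δx = σ·√(−2 ln 0.56) = 3.987 × 1.077 = 4.294 m.
Width = 2Δx = 8.59 m.

8.59 m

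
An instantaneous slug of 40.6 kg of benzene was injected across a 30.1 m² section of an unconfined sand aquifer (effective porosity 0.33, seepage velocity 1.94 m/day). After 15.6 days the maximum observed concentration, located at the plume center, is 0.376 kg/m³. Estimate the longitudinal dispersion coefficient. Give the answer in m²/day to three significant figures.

At the plume center C_max = M/(n_e·A·√(4πDt)), so D = M²/(4πt·(n_e·A·C_max)²).
n_e·A·C_max = 0.33 × 30.1 × 0.376 = 3.735 kg/m.
D = 40.6²/(4π × 15.6 × 3.735²) = 0.603 m²/day.

0.603 m²/day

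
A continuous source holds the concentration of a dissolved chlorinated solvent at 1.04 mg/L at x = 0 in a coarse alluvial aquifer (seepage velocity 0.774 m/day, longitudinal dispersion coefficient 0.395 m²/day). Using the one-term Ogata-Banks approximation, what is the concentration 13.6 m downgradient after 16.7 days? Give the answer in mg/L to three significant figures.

0.443 mg/L

For a continuous step input, C/C₀ ≈ ½·erfc((x−vt)/(2√(Dt))).
vt = 0.774 × 16.7 = 12.9258 m and 2√(Dt) = 2√(0.395 × 16.7) = 5.137 m.
Argument (x−vt)/(2√(Dt)) = (13.6 − 12.9258)/5.137 = 0.1312; ½·erfc(0.1312) = 0.4264.
C = 1.04 × 0.4264 = 0.443 mg/L.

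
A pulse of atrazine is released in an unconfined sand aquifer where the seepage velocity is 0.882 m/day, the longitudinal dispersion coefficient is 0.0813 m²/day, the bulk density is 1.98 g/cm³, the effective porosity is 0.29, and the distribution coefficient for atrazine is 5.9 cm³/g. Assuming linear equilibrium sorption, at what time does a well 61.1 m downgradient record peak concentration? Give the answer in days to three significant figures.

2860 days

Retardation factor R = 1 + ρ_b·K_d/n = 1 + 1.98 × 5.9/0.29 = 41.28.
Sorption retards both mechanisms: v_R = v/R = 0.02137 m/day, D_R = D/R = 0.001969 m²/day.
Peak time from v_R²t² + 2D_R t − x² = 0: t = (√(D_R² + v_R²x²) − D_R)/v_R².
√(D_R² + v_R²x²) = √(0.001969² + 0.02137² × 61.1²) = 1.306; v_R² = 0.0004567.
t = (1.306 − 0.001969)/0.0004567 = 2860 days.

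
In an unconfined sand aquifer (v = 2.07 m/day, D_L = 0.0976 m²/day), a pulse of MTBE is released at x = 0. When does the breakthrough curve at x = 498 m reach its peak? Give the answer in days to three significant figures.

For the 1D instantaneous-source solution, setting ∂C/∂t = 0 at fixed x gives v²t² + 2Dt − x² = 0, so t = (√(D² + v²x²) − D)/v².
√(D² + v²x²) = √(0.0976² + 2.07² × 498²) = 1031; v² = 4.2849.
t = (1031 − 0.0976)/4.2849 = 241 days (vs. the pure-advection estimate x/v = 241 d).

241 days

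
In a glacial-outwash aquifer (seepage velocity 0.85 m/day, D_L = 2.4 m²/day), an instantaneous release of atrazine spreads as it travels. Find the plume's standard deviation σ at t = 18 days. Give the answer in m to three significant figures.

Dispersive spreading gives a Gaussian with σ² = 2Dt; advection only shifts the center.
σ = √(2 × 2.4 × 18) = 9.30 m.

9.30 m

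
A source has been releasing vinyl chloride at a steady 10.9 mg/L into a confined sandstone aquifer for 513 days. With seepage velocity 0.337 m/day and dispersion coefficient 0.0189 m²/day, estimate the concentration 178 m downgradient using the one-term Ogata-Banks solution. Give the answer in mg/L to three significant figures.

1.34 mg/L

For a continuous step input, C/C₀ ≈ ½·erfc((x−vt)/(2√(Dt))).
vt = 0.337 × 513 = 172.881 m and 2√(Dt) = 2√(0.0189 × 513) = 6.228 m.
Argument (x−vt)/(2√(Dt)) = (178 − 172.881)/6.228 = 0.8219; ½·erfc(0.8219) = 0.1225.
C = 10.9 × 0.1225 = 1.34 mg/L.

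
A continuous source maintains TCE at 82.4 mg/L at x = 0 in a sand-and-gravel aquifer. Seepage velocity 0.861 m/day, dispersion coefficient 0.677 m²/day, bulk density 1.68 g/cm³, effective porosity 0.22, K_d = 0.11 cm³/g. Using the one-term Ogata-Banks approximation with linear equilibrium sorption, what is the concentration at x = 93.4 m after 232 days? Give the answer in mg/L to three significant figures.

72.3 mg/L

Retardation factor R = 1 + ρ_b·K_d/n = 1 + 1.68 × 0.11/0.22 = 1.840.
Sorption retards both mechanisms: v_R = v/R = 0.4679 m/day, D_R = D/R = 0.3679 m²/day.
v_R·t = 0.4679 × 232 = 108.5528 m; 2√(D_R t) = 18.48 m; argument = (93.4 − 108.5528)/18.48 = -0.8200.
C = C₀ × ½·erfc(-0.8200) = 82.4 × 0.8769 = 72.3 mg/L.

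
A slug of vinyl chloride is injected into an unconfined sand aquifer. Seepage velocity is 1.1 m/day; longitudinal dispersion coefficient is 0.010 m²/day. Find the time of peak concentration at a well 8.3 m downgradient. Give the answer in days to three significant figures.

7.54 days

For the 1D instantaneous-source solution, setting ∂C/∂t = 0 at fixed x gives v²t² + 2Dt − x² = 0, so t = (√(D² + v²x²) − D)/v².
√(D² + v²x²) = √(0.010² + 1.1² × 8.3²) = 9.130; v² = 1.21.
t = (9.130 − 0.010)/1.21 = 7.54 days (vs. the pure-advection estimate x/v = 7.55 d).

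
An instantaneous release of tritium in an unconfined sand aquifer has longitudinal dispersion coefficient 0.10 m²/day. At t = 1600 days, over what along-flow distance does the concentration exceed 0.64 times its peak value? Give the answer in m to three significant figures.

33.8 m

The plume is Gaussian with σ = √(2Dt) = √(2 × 0.10 × 1600) = 17.89 m.
C/C_peak = exp(−Δx²/(2σ²)) = 0.64 ⇒ Δx = σ·√(−2 ln 0.64) = 17.89 × 0.9448 = 16.90 m.
Width = 2Δx = 33.8 m.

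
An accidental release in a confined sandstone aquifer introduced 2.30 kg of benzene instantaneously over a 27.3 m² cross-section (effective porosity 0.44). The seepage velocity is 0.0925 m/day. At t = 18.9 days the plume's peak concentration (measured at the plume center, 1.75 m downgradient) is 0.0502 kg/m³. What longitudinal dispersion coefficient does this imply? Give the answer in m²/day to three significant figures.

At the plume center C_max = M/(n_e·A·√(4πDt)), so D = M²/(4πt·(n_e·A·C_max)²).
n_e·A·C_max = 0.44 × 27.3 × 0.0502 = 0.6030 kg/m.
D = 2.30²/(4π × 18.9 × 0.6030²) = 0.0613 m²/day.

0.0613 m²/day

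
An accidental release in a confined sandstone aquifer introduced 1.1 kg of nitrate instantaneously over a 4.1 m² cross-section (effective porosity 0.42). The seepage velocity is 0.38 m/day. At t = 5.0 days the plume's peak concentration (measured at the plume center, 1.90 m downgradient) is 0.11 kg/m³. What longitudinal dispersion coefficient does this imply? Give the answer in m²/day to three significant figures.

At the plume center C_max = M/(n_e·A·√(4πDt)), so D = M²/(4πt·(n_e·A·C_max)²).
n_e·A·C_max = 0.42 × 4.1 × 0.11 = 0.1894 kg/m.
D = 1.1²/(4π × 5.0 × 0.1894²) = 0.537 m²/day.

0.537 m²/day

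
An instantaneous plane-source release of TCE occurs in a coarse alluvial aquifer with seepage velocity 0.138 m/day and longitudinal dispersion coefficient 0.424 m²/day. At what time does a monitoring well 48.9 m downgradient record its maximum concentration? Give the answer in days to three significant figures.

For the 1D instantaneous-source solution, setting ∂C/∂t = 0 at fixed x gives v²t² + 2Dt − x² = 0, so t = (√(D² + v²x²) − D)/v².
√(D² + v²x²) = √(0.424² + 0.138² × 48.9²) = 6.762; v² = 0.019044.
t = (6.762 − 0.424)/0.019044 = 333 days (vs. the pure-advection estimate x/v = 354 d).

333 days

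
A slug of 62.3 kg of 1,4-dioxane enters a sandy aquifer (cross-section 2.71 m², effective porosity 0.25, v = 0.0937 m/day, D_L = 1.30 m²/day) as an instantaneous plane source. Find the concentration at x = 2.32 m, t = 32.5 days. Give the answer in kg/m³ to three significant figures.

3.98 kg/m³

For an instantaneous plane source, C(x,t) = M/(n_e·A·√(4πDt)) · exp(−(x−vt)²/(4Dt)), with n_e·A the pore (flow) area.
Plume center vt = 0.0937 × 32.5 = 3.04525 m, so the well at 2.32 m is 0.72525 m upgradient of the peak.
√(4πDt) = 23.04 m, giving peak height M/(n_e·A·√(4πDt)) = 62.3/(0.25 × 2.71 × 23.04) = 3.991 kg/m³.
(x−vt)²/(4Dt) = (-0.72525)²/(4 × 1.30 × 32.5) = 0.003112; exp(−0.003112) = 0.9969.
C = 3.991 × 0.9969 = 3.98 kg/m³.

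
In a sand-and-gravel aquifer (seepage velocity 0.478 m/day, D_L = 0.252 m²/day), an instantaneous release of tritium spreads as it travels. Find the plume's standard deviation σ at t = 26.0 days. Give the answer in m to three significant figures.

3.62 m

Dispersive spreading gives a Gaussian with σ² = 2Dt; advection only shifts the center.
σ = √(2 × 0.252 × 26.0) = 3.62 m.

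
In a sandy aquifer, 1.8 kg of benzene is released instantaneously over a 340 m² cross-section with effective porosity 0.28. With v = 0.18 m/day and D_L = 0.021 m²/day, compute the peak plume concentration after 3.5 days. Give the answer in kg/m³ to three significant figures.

0.0197 kg/m³

The peak of an instantaneous 1D plume sits at x = vt; there the Gaussian factor is 1 and C_max = M/(n_e·A·√(4πDt)), where n_e·A is the pore area the mass is dissolved in.
√(4πDt) = √(4π × 0.021 × 3.5) = 0.9611 m, so C_max = 1.8/(0.28 × 340 × 0.9611) = 0.0197 kg/m³.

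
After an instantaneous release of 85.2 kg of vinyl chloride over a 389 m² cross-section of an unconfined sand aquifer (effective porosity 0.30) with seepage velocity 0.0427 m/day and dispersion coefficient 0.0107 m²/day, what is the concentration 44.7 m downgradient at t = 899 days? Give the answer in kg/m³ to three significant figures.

0.0236 kg/m³

For an instantaneous plane source, C(x,t) = M/(n_e·A·√(4πDt)) · exp(−(x−vt)²/(4Dt)), with n_e·A the pore (flow) area.
Plume center vt = 0.0427 × 899 = 38.3873 m, so the well at 44.7 m is 6.3127 m downgradient of the peak.
√(4πDt) = 10.99 m, giving peak height M/(n_e·A·√(4πDt)) = 85.2/(0.30 × 389 × 10.99) = 0.06643 kg/m³.
(x−vt)²/(4Dt) = (6.3127)²/(4 × 0.0107 × 899) = 1.036; exp(−1.036) = 0.3549.
C = 0.06643 × 0.3549 = 0.0236 kg/m³.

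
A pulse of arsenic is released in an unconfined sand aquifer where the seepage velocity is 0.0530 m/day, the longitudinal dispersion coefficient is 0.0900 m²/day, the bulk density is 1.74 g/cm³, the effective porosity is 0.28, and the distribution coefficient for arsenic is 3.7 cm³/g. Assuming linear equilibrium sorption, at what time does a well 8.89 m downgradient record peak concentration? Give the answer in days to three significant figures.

Retardation factor R = 1 + ρ_b·K_d/n = 1 + 1.74 × 3.7/0.28 = 23.99.
Sorption retards both mechanisms: v_R = v/R = 0.002209 m/day, D_R = D/R = 0.003752 m²/day.
Peak time from v_R²t² + 2D_R t − x² = 0: t = (√(D_R² + v_R²x²) − D_R)/v_R².
√(D_R² + v_R²x²) = √(0.003752² + 0.002209² × 8.89²) = 0.01999; v_R² = 4.880e-06.
t = (0.01999 − 0.003752)/4.880e-06 = 3330 days.

3330 days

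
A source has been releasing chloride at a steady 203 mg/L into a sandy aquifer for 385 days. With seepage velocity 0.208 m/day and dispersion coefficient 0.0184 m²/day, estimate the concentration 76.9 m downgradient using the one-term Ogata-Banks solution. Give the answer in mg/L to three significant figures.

163 mg/L

For a continuous step input, C/C₀ ≈ ½·erfc((x−vt)/(2√(Dt))).
vt = 0.208 × 385 = 80.08 m and 2√(Dt) = 2√(0.0184 × 385) = 5.323 m.
Argument (x−vt)/(2√(Dt)) = (76.9 − 80.08)/5.323 = -0.5974; ½·erfc(-0.5974) = 0.8009.
C = 203 × 0.8009 = 163 mg/L.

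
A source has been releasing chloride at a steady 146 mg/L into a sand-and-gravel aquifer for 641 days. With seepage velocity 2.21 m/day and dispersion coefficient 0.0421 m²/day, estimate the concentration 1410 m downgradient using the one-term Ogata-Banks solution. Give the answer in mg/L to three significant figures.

119 mg/L

For a continuous step input, C/C₀ ≈ ½·erfc((x−vt)/(2√(Dt))).
vt = 2.21 × 641 = 1416.61 m and 2√(Dt) = 2√(0.0421 × 641) = 10.39 m.
Argument (x−vt)/(2√(Dt)) = (1410 − 1416.61)/10.39 = -0.6362; ½·erfc(-0.6362) = 0.8159.
C = 146 × 0.8159 = 119 mg/L.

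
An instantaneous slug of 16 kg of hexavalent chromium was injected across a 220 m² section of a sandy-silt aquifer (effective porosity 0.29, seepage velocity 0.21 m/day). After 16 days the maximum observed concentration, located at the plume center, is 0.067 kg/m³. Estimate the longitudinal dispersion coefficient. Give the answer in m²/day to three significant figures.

At the plume center C_max = M/(n_e·A·√(4πDt)), so D = M²/(4πt·(n_e·A·C_max)²).
n_e·A·C_max = 0.29 × 220 × 0.067 = 4.275 kg/m.
D = 16²/(4π × 16 × 4.275²) = 0.0697 m²/day.

0.0697 m²/day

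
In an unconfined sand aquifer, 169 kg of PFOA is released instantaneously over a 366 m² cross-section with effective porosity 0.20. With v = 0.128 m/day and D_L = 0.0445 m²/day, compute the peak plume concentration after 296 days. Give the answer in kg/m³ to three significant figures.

The peak of an instantaneous 1D plume sits at x = vt; there the Gaussian factor is 1 and C_max = M/(n_e·A·√(4πDt)), where n_e·A is the pore area the mass is dissolved in.
√(4πDt) = √(4π × 0.0445 × 296) = 12.87 m, so C_max = 169/(0.20 × 366 × 12.87) = 0.179 kg/m³.

0.179 kg/m³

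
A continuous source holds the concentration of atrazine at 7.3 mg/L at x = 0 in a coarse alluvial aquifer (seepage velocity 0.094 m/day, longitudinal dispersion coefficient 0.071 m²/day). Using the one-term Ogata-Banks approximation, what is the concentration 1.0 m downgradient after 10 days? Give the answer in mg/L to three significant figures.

For a continuous step input, C/C₀ ≈ ½·erfc((x−vt)/(2√(Dt))).
vt = 0.094 × 10 = 0.94 m and 2√(Dt) = 2√(0.071 × 10) = 1.685 m.
Argument (x−vt)/(2√(Dt)) = (1.0 − 0.94)/1.685 = 0.03561; ½·erfc(0.03561) = 0.4799.
C = 7.3 × 0.4799 = 3.50 mg/L.

3.50 mg/L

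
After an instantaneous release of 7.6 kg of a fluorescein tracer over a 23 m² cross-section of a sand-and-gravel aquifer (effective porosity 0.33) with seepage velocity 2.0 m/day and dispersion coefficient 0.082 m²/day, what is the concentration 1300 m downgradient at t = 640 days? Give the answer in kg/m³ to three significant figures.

0.00580 kg/m³

For an instantaneous plane source, C(x,t) = M/(n_e·A·√(4πDt)) · exp(−(x−vt)²/(4Dt)), with n_e·A the pore (flow) area.
Plume center vt = 2.0 × 640 = 1280 m, so the well at 1300 m is 20 m downgradient of the peak.
√(4πDt) = 25.68 m, giving peak height M/(n_e·A·√(4πDt)) = 7.6/(0.33 × 23 × 25.68) = 0.03899 kg/m³.
(x−vt)²/(4Dt) = (20)²/(4 × 0.082 × 640) = 1.905; exp(−1.905) = 0.1488.
C = 0.03899 × 0.1488 = 0.00580 kg/m³.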